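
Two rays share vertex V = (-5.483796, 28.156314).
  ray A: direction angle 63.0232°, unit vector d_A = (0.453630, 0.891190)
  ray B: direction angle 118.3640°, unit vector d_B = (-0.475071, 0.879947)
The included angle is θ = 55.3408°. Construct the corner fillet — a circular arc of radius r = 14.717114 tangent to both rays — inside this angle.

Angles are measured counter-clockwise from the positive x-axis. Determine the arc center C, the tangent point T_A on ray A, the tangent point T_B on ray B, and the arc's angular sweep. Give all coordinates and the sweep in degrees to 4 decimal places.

bisector direction at 90.6936° = (-0.012105,0.999927)
center distance |VC| = r/sin(θ/2) = 14.717114/sin(27.6704°) = 31.691651
C = V + |VC|·bis = (-5.8674,59.8456)
T_A = V + ((C−V)·d_A)·d_A = V + 28.0672·d_A = (7.2483,53.1695)
T_B = V + ((C−V)·d_B)·d_B = V + 28.0672·d_B = (-18.8177,52.8540)
sweep = 180° − θ = 124.6592°

center=(-5.8674,59.8456) T_A=(7.2483,53.1695) T_B=(-18.8177,52.8540) sweep=124.6592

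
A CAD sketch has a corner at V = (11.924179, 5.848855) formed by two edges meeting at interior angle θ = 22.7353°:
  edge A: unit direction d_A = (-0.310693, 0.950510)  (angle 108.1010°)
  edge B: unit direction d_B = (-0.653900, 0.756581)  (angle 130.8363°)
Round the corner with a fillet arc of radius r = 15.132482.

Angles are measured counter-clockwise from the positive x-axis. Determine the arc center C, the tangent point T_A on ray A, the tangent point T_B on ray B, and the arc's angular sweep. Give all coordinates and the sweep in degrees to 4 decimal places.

bisector direction at 119.4687° = (-0.491947,0.870625)
center distance |VC| = r/sin(θ/2) = 15.132482/sin(11.3676°) = 76.774164
C = V + |VC|·bis = (-25.8447,72.6904)
T_A = V + ((C−V)·d_A)·d_A = V + 75.2681·d_A = (-11.4611,77.3919)
T_B = V + ((C−V)·d_B)·d_B = V + 75.2681·d_B = (-37.2936,62.7952)
sweep = 180° − θ = 157.2647°

center=(-25.8447,72.6904) T_A=(-11.4611,77.3919) T_B=(-37.2936,62.7952) sweep=157.2647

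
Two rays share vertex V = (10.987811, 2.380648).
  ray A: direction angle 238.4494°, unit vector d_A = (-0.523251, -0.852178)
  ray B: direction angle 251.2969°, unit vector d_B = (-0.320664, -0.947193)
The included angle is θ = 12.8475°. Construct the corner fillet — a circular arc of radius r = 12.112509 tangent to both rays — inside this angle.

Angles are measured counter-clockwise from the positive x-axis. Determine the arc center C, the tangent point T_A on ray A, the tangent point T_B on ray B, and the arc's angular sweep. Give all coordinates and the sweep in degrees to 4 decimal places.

center=(-34.9830,-95.6370) T_A=(-45.3051,-89.2991) T_B=(-23.5102,-99.5211) sweep=167.1525

bisector direction at 244.8731° = (-0.424624,-0.905370)
center distance |VC| = r/sin(θ/2) = 12.112509/sin(6.4238°) = 108.262571
C = V + |VC|·bis = (-34.9830,-95.6370)
T_A = V + ((C−V)·d_A)·d_A = V + 107.5829·d_A = (-45.3051,-89.2991)
T_B = V + ((C−V)·d_B)·d_B = V + 107.5829·d_B = (-23.5102,-99.5211)
sweep = 180° − θ = 167.1525°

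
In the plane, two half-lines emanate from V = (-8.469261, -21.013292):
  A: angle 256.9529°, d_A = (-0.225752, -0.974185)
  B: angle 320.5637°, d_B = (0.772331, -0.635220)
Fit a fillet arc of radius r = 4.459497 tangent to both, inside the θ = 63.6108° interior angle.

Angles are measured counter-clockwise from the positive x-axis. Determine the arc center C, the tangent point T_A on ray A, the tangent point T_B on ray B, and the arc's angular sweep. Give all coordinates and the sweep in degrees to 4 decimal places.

center=(-5.7483,-29.0253) T_A=(-10.0926,-28.0186) T_B=(-2.9155,-25.5811) sweep=116.3892

bisector direction at 288.7583° = (0.321577,-0.946884)
center distance |VC| = r/sin(θ/2) = 4.459497/sin(31.8054°) = 8.461467
C = V + |VC|·bis = (-5.7483,-29.0253)
T_A = V + ((C−V)·d_A)·d_A = V + 7.1909·d_A = (-10.0926,-28.0186)
T_B = V + ((C−V)·d_B)·d_B = V + 7.1909·d_B = (-2.9155,-25.5811)
sweep = 180° − θ = 116.3892°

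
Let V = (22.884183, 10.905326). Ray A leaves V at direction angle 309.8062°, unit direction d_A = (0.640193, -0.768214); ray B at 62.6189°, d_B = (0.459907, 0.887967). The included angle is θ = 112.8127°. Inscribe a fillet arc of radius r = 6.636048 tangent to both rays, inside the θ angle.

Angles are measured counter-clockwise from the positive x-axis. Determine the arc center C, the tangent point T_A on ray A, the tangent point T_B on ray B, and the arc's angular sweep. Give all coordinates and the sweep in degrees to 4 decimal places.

center=(30.8040,11.7674) T_A=(25.7061,7.5191) T_B=(24.9114,14.8194) sweep=67.1873

bisector direction at 6.2126° = (0.994127,0.108217)
center distance |VC| = r/sin(θ/2) = 6.636048/sin(56.4064°) = 7.966611
C = V + |VC|·bis = (30.8040,11.7674)
T_A = V + ((C−V)·d_A)·d_A = V + 4.4079·d_A = (25.7061,7.5191)
T_B = V + ((C−V)·d_B)·d_B = V + 4.4079·d_B = (24.9114,14.8194)
sweep = 180° − θ = 67.1873°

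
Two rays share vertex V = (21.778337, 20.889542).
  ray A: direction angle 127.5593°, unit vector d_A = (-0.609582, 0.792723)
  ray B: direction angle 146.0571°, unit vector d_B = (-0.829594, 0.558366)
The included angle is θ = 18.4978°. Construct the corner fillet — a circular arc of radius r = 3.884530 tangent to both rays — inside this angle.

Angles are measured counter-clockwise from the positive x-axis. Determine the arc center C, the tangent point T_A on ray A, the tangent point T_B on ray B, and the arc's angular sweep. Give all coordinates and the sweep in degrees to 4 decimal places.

center=(4.1575,37.4318) T_A=(7.2369,39.7998) T_B=(1.9885,34.2093) sweep=161.5022

bisector direction at 136.8082° = (-0.729067,0.684443)
center distance |VC| = r/sin(θ/2) = 3.884530/sin(9.2489°) = 24.169006
C = V + |VC|·bis = (4.1575,37.4318)
T_A = V + ((C−V)·d_A)·d_A = V + 23.8548·d_A = (7.2369,39.7998)
T_B = V + ((C−V)·d_B)·d_B = V + 23.8548·d_B = (1.9885,34.2093)
sweep = 180° − θ = 161.5022°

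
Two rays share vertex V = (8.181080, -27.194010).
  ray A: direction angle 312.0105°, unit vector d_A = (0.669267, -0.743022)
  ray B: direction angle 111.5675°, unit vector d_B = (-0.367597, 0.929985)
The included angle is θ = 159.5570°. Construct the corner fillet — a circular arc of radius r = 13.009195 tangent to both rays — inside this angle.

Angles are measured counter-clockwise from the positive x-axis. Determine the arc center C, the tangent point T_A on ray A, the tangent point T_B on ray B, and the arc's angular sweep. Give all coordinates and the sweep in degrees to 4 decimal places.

bisector direction at 31.7890° = (0.849994,0.526793)
center distance |VC| = r/sin(θ/2) = 13.009195/sin(79.7785°) = 13.218992
C = V + |VC|·bis = (19.4171,-20.2303)
T_A = V + ((C−V)·d_A)·d_A = V + 2.3458·d_A = (9.7510,-28.9370)
T_B = V + ((C−V)·d_B)·d_B = V + 2.3458·d_B = (7.3188,-25.0125)
sweep = 180° − θ = 20.4430°

center=(19.4171,-20.2303) T_A=(9.7510,-28.9370) T_B=(7.3188,-25.0125) sweep=20.4430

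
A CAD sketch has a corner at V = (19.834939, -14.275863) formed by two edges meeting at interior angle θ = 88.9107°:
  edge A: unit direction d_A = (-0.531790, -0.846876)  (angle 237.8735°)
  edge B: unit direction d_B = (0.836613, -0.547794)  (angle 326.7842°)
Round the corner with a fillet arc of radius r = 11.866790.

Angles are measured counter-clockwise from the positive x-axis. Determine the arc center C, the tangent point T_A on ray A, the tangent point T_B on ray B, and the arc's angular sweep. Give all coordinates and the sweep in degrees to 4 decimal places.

bisector direction at 282.3289° = (0.213522,-0.976938)
center distance |VC| = r/sin(θ/2) = 11.866790/sin(44.4554°) = 16.944007
C = V + |VC|·bis = (23.4529,-30.8291)
T_A = V + ((C−V)·d_A)·d_A = V + 12.0946·d_A = (13.4032,-24.5185)
T_B = V + ((C−V)·d_B)·d_B = V + 12.0946·d_B = (29.9534,-20.9012)
sweep = 180° − θ = 91.0893°

center=(23.4529,-30.8291) T_A=(13.4032,-24.5185) T_B=(29.9534,-20.9012) sweep=91.0893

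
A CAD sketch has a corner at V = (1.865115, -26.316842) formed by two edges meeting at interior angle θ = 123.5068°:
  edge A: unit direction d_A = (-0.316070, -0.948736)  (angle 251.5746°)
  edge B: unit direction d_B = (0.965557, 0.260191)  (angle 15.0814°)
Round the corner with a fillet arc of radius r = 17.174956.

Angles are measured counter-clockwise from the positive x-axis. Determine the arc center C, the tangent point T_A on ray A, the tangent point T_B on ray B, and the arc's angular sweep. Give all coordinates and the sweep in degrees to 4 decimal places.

center=(15.2432,-40.4994) T_A=(-1.0513,-35.0709) T_B=(10.7744,-23.9160) sweep=56.4932

bisector direction at 313.3280° = (0.686174,-0.727438)
center distance |VC| = r/sin(θ/2) = 17.174956/sin(61.7534°) = 19.496639
C = V + |VC|·bis = (15.2432,-40.4994)
T_A = V + ((C−V)·d_A)·d_A = V + 9.2271·d_A = (-1.0513,-35.0709)
T_B = V + ((C−V)·d_B)·d_B = V + 9.2271·d_B = (10.7744,-23.9160)
sweep = 180° − θ = 56.4932°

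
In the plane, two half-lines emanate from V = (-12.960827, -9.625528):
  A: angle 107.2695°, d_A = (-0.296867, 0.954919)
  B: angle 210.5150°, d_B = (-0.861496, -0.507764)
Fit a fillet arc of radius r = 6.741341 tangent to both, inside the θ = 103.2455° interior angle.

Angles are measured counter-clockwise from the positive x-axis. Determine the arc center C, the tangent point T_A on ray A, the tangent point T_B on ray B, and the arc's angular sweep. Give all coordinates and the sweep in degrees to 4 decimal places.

bisector direction at 158.8923° = (-0.932905,0.360123)
center distance |VC| = r/sin(θ/2) = 6.741341/sin(51.6228°) = 8.599307
C = V + |VC|·bis = (-20.9832,-6.5287)
T_A = V + ((C−V)·d_A)·d_A = V + 5.3388·d_A = (-14.5457,-4.5274)
T_B = V + ((C−V)·d_B)·d_B = V + 5.3388·d_B = (-17.5602,-12.3364)
sweep = 180° − θ = 76.7545°

center=(-20.9832,-6.5287) T_A=(-14.5457,-4.5274) T_B=(-17.5602,-12.3364) sweep=76.7545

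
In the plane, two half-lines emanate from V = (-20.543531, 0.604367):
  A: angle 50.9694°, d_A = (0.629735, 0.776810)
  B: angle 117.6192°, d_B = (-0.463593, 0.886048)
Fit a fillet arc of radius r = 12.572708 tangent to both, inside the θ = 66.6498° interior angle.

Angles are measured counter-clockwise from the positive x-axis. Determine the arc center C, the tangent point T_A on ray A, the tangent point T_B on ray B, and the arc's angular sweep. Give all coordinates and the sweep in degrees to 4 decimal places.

center=(-18.2683,23.3760) T_A=(-8.5017,15.4585) T_B=(-29.4084,17.5474) sweep=113.3502

bisector direction at 84.2943° = (0.099419,0.995046)
center distance |VC| = r/sin(θ/2) = 12.572708/sin(33.3249°) = 22.885017
C = V + |VC|·bis = (-18.2683,23.3760)
T_A = V + ((C−V)·d_A)·d_A = V + 19.1220·d_A = (-8.5017,15.4585)
T_B = V + ((C−V)·d_B)·d_B = V + 19.1220·d_B = (-29.4084,17.5474)
sweep = 180° − θ = 113.3502°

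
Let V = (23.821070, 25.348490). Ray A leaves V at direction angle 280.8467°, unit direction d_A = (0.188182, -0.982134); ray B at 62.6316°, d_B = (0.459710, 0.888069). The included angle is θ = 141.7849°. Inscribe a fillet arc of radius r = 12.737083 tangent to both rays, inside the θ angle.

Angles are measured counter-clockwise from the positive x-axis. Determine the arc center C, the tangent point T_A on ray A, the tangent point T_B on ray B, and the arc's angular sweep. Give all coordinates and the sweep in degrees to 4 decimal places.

center=(37.1609,23.4117) T_A=(24.6514,21.0148) T_B=(25.8495,29.2671) sweep=38.2151

bisector direction at 351.7391° = (0.989624,-0.143680)
center distance |VC| = r/sin(θ/2) = 12.737083/sin(70.8924°) = 13.479739
C = V + |VC|·bis = (37.1609,23.4117)
T_A = V + ((C−V)·d_A)·d_A = V + 4.4125·d_A = (24.6514,21.0148)
T_B = V + ((C−V)·d_B)·d_B = V + 4.4125·d_B = (25.8495,29.2671)
sweep = 180° − θ = 38.2151°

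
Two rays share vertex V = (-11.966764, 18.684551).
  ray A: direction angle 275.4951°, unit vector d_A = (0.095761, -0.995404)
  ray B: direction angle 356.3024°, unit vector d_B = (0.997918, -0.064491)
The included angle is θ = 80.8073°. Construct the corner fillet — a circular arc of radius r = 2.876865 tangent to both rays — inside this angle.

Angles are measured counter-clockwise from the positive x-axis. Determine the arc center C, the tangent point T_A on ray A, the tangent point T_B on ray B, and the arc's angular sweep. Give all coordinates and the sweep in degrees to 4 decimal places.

bisector direction at 315.8988° = (0.718111,-0.695928)
center distance |VC| = r/sin(θ/2) = 2.876865/sin(40.4036°) = 4.438453
C = V + |VC|·bis = (-8.7795,15.5957)
T_A = V + ((C−V)·d_A)·d_A = V + 3.3799·d_A = (-11.6431,15.3202)
T_B = V + ((C−V)·d_B)·d_B = V + 3.3799·d_B = (-8.5939,18.4666)
sweep = 180° − θ = 99.1927°

center=(-8.7795,15.5957) T_A=(-11.6431,15.3202) T_B=(-8.5939,18.4666) sweep=99.1927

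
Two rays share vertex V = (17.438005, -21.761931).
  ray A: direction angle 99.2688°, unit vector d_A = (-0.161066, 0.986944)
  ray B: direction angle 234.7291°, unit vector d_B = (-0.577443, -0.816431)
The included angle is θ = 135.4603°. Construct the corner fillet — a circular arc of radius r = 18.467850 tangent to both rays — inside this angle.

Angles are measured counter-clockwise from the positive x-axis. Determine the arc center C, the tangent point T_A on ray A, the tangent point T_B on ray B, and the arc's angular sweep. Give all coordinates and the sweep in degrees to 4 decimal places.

center=(-2.0068,-17.2724) T_A=(16.2199,-14.2978) T_B=(13.0709,-27.9365) sweep=44.5397

bisector direction at 166.9989° = (-0.974366,0.224969)
center distance |VC| = r/sin(θ/2) = 18.467850/sin(67.7301°) = 19.956414
C = V + |VC|·bis = (-2.0068,-17.2724)
T_A = V + ((C−V)·d_A)·d_A = V + 7.5629·d_A = (16.2199,-14.2978)
T_B = V + ((C−V)·d_B)·d_B = V + 7.5629·d_B = (13.0709,-27.9365)
sweep = 180° − θ = 44.5397°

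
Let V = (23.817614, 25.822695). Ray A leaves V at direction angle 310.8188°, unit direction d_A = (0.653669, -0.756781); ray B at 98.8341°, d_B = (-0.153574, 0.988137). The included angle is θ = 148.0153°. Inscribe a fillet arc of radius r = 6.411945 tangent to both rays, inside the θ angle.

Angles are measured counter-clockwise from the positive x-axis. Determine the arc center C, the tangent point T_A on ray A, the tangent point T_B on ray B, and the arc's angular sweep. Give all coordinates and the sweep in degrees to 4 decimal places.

center=(29.8713,28.6233) T_A=(25.0188,24.4320) T_B=(23.5354,27.6386) sweep=31.9847

bisector direction at 24.8264° = (0.907584,0.419871)
center distance |VC| = r/sin(θ/2) = 6.411945/sin(74.0076°) = 6.670087
C = V + |VC|·bis = (29.8713,28.6233)
T_A = V + ((C−V)·d_A)·d_A = V + 1.8377·d_A = (25.0188,24.4320)
T_B = V + ((C−V)·d_B)·d_B = V + 1.8377·d_B = (23.5354,27.6386)
sweep = 180° − θ = 31.9847°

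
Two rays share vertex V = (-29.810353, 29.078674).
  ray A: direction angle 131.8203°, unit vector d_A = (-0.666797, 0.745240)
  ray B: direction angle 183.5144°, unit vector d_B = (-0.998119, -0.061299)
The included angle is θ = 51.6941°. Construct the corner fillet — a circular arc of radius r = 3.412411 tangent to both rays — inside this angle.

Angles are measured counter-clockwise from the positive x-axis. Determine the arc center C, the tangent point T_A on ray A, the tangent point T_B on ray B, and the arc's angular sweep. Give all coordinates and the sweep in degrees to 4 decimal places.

center=(-37.0504,32.0529) T_A=(-34.5074,34.3282) T_B=(-36.8412,28.6469) sweep=128.3059

bisector direction at 157.6674° = (-0.924993,0.379983)
center distance |VC| = r/sin(θ/2) = 3.412411/sin(25.8470°) = 7.827164
C = V + |VC|·bis = (-37.0504,32.0529)
T_A = V + ((C−V)·d_A)·d_A = V + 7.0441·d_A = (-34.5074,34.3282)
T_B = V + ((C−V)·d_B)·d_B = V + 7.0441·d_B = (-36.8412,28.6469)
sweep = 180° − θ = 128.3059°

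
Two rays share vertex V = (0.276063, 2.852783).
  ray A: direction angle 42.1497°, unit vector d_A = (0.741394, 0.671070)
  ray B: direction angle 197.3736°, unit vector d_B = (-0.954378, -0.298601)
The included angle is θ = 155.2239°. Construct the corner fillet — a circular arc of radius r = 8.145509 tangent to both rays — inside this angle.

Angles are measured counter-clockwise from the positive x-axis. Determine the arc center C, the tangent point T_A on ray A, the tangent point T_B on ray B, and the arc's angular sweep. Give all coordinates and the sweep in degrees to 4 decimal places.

center=(-3.8637,10.0924) T_A=(1.6025,4.0534) T_B=(-1.4314,2.3185) sweep=24.7761

bisector direction at 119.7616° = (-0.496393,0.868098)
center distance |VC| = r/sin(θ/2) = 8.145509/sin(77.6119°) = 8.339681
C = V + |VC|·bis = (-3.8637,10.0924)
T_A = V + ((C−V)·d_A)·d_A = V + 1.7891·d_A = (1.6025,4.0534)
T_B = V + ((C−V)·d_B)·d_B = V + 1.7891·d_B = (-1.4314,2.3185)
sweep = 180° − θ = 24.7761°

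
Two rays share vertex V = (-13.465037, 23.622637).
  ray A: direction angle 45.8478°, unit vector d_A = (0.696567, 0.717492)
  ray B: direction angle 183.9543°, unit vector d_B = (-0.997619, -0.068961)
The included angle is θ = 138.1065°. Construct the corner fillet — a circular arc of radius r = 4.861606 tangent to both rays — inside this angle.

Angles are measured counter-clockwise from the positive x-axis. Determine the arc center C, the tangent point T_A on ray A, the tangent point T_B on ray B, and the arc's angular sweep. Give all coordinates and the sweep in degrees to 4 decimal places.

center=(-15.6569,28.3443) T_A=(-12.1687,24.9579) T_B=(-15.3216,23.4943) sweep=41.8935

bisector direction at 114.9011° = (-0.421052,0.907036)
center distance |VC| = r/sin(θ/2) = 4.861606/sin(69.0533°) = 5.205630
C = V + |VC|·bis = (-15.6569,28.3443)
T_A = V + ((C−V)·d_A)·d_A = V + 1.8610·d_A = (-12.1687,24.9579)
T_B = V + ((C−V)·d_B)·d_B = V + 1.8610·d_B = (-15.3216,23.4943)
sweep = 180° − θ = 41.8935°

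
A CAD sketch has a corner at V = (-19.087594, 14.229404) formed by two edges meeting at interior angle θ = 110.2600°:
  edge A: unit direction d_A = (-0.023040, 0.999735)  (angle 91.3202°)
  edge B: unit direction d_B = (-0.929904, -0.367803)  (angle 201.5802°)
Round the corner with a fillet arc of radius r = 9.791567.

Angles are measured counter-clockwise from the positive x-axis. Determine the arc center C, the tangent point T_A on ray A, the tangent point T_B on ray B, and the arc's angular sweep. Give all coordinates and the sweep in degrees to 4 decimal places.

bisector direction at 146.4502° = (-0.833406,0.552662)
center distance |VC| = r/sin(θ/2) = 9.791567/sin(55.1300°) = 11.934367
C = V + |VC|·bis = (-29.0338,20.8251)
T_A = V + ((C−V)·d_A)·d_A = V + 6.8231·d_A = (-19.2448,21.0507)
T_B = V + ((C−V)·d_B)·d_B = V + 6.8231·d_B = (-25.4324,11.7199)
sweep = 180° − θ = 69.7400°

center=(-29.0338,20.8251) T_A=(-19.2448,21.0507) T_B=(-25.4324,11.7199) sweep=69.7400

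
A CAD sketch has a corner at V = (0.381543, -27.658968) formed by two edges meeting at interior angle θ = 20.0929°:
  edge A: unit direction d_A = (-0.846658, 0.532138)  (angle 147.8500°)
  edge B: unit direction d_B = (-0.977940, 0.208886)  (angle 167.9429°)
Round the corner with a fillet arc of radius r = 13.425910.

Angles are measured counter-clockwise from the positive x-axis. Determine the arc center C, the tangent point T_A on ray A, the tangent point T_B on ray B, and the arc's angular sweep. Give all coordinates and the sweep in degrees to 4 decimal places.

bisector direction at 157.8964° = (-0.926505,0.376282)
center distance |VC| = r/sin(θ/2) = 13.425910/sin(10.0465°) = 76.962904
C = V + |VC|·bis = (-70.9250,1.3008)
T_A = V + ((C−V)·d_A)·d_A = V + 75.7828·d_A = (-63.7806,12.6679)
T_B = V + ((C−V)·d_B)·d_B = V + 75.7828·d_B = (-73.7295,-11.8290)
sweep = 180° − θ = 159.9071°

center=(-70.9250,1.3008) T_A=(-63.7806,12.6679) T_B=(-73.7295,-11.8290) sweep=159.9071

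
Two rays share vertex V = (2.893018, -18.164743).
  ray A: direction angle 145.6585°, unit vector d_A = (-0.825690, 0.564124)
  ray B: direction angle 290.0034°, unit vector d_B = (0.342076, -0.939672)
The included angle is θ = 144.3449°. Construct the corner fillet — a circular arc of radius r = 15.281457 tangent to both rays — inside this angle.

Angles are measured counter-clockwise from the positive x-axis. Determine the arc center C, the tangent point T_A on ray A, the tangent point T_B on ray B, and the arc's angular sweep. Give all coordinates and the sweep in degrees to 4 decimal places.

bisector direction at 217.8309° = (-0.789824,-0.613334)
center distance |VC| = r/sin(θ/2) = 15.281457/sin(72.1724°) = 16.052249
C = V + |VC|·bis = (-9.7854,-28.0101)
T_A = V + ((C−V)·d_A)·d_A = V + 4.9144·d_A = (-1.1648,-15.3924)
T_B = V + ((C−V)·d_B)·d_B = V + 4.9144·d_B = (4.5741,-22.7827)
sweep = 180° − θ = 35.6551°

center=(-9.7854,-28.0101) T_A=(-1.1648,-15.3924) T_B=(4.5741,-22.7827) sweep=35.6551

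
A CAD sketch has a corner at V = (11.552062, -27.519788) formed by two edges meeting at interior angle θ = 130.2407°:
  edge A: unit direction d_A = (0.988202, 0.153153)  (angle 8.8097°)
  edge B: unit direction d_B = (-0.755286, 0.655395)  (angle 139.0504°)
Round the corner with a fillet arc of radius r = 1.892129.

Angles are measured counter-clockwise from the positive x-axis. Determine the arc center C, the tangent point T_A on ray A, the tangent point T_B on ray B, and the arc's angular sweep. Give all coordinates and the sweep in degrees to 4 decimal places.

bisector direction at 73.9300° = (0.276811,0.960924)
center distance |VC| = r/sin(θ/2) = 1.892129/sin(65.1204°) = 2.085695
C = V + |VC|·bis = (12.1294,-25.5156)
T_A = V + ((C−V)·d_A)·d_A = V + 0.8775·d_A = (12.4192,-27.3854)
T_B = V + ((C−V)·d_B)·d_B = V + 0.8775·d_B = (10.8893,-26.9447)
sweep = 180° − θ = 49.7593°

center=(12.1294,-25.5156) T_A=(12.4192,-27.3854) T_B=(10.8893,-26.9447) sweep=49.7593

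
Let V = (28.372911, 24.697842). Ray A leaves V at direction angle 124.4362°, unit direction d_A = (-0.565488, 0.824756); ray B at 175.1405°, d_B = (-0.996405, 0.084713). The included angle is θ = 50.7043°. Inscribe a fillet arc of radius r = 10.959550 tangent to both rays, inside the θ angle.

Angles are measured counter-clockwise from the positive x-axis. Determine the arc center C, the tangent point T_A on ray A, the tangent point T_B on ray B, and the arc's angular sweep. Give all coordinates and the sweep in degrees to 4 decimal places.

center=(6.2539,37.5775) T_A=(15.2928,43.7749) T_B=(5.3255,26.6573) sweep=129.2957

bisector direction at 149.7884° = (-0.864173,0.503196)
center distance |VC| = r/sin(θ/2) = 10.959550/sin(25.3522°) = 25.595626
C = V + |VC|·bis = (6.2539,37.5775)
T_A = V + ((C−V)·d_A)·d_A = V + 23.1306·d_A = (15.2928,43.7749)
T_B = V + ((C−V)·d_B)·d_B = V + 23.1306·d_B = (5.3255,26.6573)
sweep = 180° − θ = 129.2957°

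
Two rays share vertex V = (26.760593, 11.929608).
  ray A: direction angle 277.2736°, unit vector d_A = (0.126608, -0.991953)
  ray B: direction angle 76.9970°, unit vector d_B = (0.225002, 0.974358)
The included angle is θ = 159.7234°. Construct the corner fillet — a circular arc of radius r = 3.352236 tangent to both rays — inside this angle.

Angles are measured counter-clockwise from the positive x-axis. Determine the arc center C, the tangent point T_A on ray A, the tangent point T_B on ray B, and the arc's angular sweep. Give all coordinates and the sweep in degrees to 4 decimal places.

center=(30.1617,11.7594) T_A=(26.8365,11.3350) T_B=(26.8955,12.5137) sweep=20.2766

bisector direction at 357.1353° = (0.998750,-0.049978)
center distance |VC| = r/sin(θ/2) = 3.352236/sin(79.8617°) = 3.405409
C = V + |VC|·bis = (30.1617,11.7594)
T_A = V + ((C−V)·d_A)·d_A = V + 0.5994·d_A = (26.8365,11.3350)
T_B = V + ((C−V)·d_B)·d_B = V + 0.5994·d_B = (26.8955,12.5137)
sweep = 180° − θ = 20.2766°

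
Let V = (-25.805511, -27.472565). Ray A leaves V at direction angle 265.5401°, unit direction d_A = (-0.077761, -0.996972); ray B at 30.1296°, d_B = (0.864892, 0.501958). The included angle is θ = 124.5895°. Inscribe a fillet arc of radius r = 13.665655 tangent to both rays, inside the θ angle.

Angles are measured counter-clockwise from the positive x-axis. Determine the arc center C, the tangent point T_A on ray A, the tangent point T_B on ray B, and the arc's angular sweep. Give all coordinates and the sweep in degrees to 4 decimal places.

bisector direction at 327.8349° = (0.846517,-0.532361)
center distance |VC| = r/sin(θ/2) = 13.665655/sin(62.2948°) = 15.435296
C = V + |VC|·bis = (-12.7393,-35.6897)
T_A = V + ((C−V)·d_A)·d_A = V + 7.1762·d_A = (-26.3635,-34.6271)
T_B = V + ((C−V)·d_B)·d_B = V + 7.1762·d_B = (-19.5988,-23.8704)
sweep = 180° − θ = 55.4105°

center=(-12.7393,-35.6897) T_A=(-26.3635,-34.6271) T_B=(-19.5988,-23.8704) sweep=55.4105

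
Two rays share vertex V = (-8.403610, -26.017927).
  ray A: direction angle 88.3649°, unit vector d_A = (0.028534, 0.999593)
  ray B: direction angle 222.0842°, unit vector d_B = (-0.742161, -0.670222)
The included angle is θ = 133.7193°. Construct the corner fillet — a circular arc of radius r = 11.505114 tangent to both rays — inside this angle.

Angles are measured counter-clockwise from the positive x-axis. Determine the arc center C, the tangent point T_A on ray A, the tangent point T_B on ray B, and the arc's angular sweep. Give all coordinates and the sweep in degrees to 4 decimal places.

center=(-19.7637,-20.7747) T_A=(-8.2633,-21.1030) T_B=(-12.0528,-29.3134) sweep=46.2807

bisector direction at 155.2246° = (-0.907957,0.419063)
center distance |VC| = r/sin(θ/2) = 11.505114/sin(66.8597°) = 12.511747
C = V + |VC|·bis = (-19.7637,-20.7747)
T_A = V + ((C−V)·d_A)·d_A = V + 4.9169·d_A = (-8.2633,-21.1030)
T_B = V + ((C−V)·d_B)·d_B = V + 4.9169·d_B = (-12.0528,-29.3134)
sweep = 180° − θ = 46.2807°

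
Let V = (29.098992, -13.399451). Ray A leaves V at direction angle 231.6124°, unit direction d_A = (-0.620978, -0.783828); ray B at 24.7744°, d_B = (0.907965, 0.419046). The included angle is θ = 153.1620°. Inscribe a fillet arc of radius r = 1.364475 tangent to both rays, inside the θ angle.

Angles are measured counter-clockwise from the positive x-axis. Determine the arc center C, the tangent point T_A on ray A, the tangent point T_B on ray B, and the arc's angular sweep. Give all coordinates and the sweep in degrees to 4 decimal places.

center=(29.9664,-14.5019) T_A=(28.8968,-13.6546) T_B=(29.3946,-13.2630) sweep=26.8380

bisector direction at 308.1934° = (0.618318,-0.785928)
center distance |VC| = r/sin(θ/2) = 1.364475/sin(76.5810°) = 1.402772
C = V + |VC|·bis = (29.9664,-14.5019)
T_A = V + ((C−V)·d_A)·d_A = V + 0.3255·d_A = (28.8968,-13.6546)
T_B = V + ((C−V)·d_B)·d_B = V + 0.3255·d_B = (29.3946,-13.2630)
sweep = 180° − θ = 26.8380°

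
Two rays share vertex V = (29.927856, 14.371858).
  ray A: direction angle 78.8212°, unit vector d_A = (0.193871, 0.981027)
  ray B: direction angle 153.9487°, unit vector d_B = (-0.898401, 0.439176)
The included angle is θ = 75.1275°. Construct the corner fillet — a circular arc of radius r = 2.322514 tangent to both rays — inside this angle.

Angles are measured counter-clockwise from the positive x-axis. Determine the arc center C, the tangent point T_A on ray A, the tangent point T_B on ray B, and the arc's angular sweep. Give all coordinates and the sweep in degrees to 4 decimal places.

center=(28.2349,17.7846) T_A=(30.5133,17.3344) T_B=(27.2149,15.6981) sweep=104.8725

bisector direction at 116.3850° = (-0.444400,0.895829)
center distance |VC| = r/sin(θ/2) = 2.322514/sin(37.5637°) = 3.809625
C = V + |VC|·bis = (28.2349,17.7846)
T_A = V + ((C−V)·d_A)·d_A = V + 3.0198·d_A = (30.5133,17.3344)
T_B = V + ((C−V)·d_B)·d_B = V + 3.0198·d_B = (27.2149,15.6981)
sweep = 180° − θ = 104.8725°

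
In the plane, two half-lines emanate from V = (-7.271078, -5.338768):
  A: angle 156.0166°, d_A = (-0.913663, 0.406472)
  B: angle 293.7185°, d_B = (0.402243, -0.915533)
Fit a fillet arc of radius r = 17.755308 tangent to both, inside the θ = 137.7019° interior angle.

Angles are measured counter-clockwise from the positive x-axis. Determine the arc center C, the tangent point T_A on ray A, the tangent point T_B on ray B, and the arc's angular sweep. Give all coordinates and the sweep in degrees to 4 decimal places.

bisector direction at 224.8675° = (-0.708740,-0.705470)
center distance |VC| = r/sin(θ/2) = 17.755308/sin(68.8509°) = 19.037584
C = V + |VC|·bis = (-20.7638,-18.7692)
T_A = V + ((C−V)·d_A)·d_A = V + 6.8687·d_A = (-13.5467,-2.5468)
T_B = V + ((C−V)·d_B)·d_B = V + 6.8687·d_B = (-4.5082,-11.6273)
sweep = 180° − θ = 42.2981°

center=(-20.7638,-18.7692) T_A=(-13.5467,-2.5468) T_B=(-4.5082,-11.6273) sweep=42.2981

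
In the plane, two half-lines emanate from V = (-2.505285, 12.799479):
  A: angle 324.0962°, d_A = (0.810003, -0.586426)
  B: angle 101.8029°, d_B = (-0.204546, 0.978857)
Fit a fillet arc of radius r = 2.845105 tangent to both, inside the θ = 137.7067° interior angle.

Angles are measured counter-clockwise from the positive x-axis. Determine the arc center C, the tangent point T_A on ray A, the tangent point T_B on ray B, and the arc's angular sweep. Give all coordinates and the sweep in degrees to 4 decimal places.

bisector direction at 32.9496° = (0.839150,0.543900)
center distance |VC| = r/sin(θ/2) = 2.845105/sin(68.8534°) = 3.050527
C = V + |VC|·bis = (0.0546,14.4587)
T_A = V + ((C−V)·d_A)·d_A = V + 1.1005·d_A = (-1.6139,12.1541)
T_B = V + ((C−V)·d_B)·d_B = V + 1.1005·d_B = (-2.7304,13.8767)
sweep = 180° − θ = 42.2933°

center=(0.0546,14.4587) T_A=(-1.6139,12.1541) T_B=(-2.7304,13.8767) sweep=42.2933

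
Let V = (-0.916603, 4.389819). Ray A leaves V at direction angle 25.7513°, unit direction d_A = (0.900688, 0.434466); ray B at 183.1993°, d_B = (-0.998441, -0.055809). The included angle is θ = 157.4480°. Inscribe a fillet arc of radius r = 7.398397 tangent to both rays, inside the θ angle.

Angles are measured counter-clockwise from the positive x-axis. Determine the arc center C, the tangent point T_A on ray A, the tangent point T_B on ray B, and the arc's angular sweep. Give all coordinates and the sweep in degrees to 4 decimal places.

bisector direction at 104.4753° = (-0.249963,0.968255)
center distance |VC| = r/sin(θ/2) = 7.398397/sin(78.7240°) = 7.544022
C = V + |VC|·bis = (-2.8023,11.6944)
T_A = V + ((C−V)·d_A)·d_A = V + 1.4751·d_A = (0.4120,5.0307)
T_B = V + ((C−V)·d_B)·d_B = V + 1.4751·d_B = (-2.3894,4.3075)
sweep = 180° − θ = 22.5520°

center=(-2.8023,11.6944) T_A=(0.4120,5.0307) T_B=(-2.3894,4.3075) sweep=22.5520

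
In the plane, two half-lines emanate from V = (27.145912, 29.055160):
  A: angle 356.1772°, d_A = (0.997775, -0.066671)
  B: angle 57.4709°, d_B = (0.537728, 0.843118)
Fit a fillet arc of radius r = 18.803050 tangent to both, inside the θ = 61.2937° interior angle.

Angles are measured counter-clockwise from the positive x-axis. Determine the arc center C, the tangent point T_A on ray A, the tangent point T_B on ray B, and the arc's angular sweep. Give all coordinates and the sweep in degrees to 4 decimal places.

bisector direction at 26.8241° = (0.892396,0.451252)
center distance |VC| = r/sin(θ/2) = 18.803050/sin(30.6469°) = 36.887165
C = V + |VC|·bis = (60.0639,45.7006)
T_A = V + ((C−V)·d_A)·d_A = V + 31.7350·d_A = (58.8103,26.9394)
T_B = V + ((C−V)·d_B)·d_B = V + 31.7350·d_B = (44.2107,55.8115)
sweep = 180° − θ = 118.7063°

center=(60.0639,45.7006) T_A=(58.8103,26.9394) T_B=(44.2107,55.8115) sweep=118.7063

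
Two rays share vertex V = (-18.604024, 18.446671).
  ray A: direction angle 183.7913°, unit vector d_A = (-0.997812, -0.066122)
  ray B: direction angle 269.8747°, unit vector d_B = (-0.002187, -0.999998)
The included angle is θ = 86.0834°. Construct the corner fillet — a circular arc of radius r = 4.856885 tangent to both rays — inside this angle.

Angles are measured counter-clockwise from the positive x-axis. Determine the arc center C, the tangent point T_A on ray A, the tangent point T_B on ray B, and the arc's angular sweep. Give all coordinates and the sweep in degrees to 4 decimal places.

bisector direction at 226.8330° = (-0.684127,-0.729363)
center distance |VC| = r/sin(θ/2) = 4.856885/sin(43.0417°) = 7.115997
C = V + |VC|·bis = (-23.4723,13.2565)
T_A = V + ((C−V)·d_A)·d_A = V + 5.2008·d_A = (-23.7934,18.1028)
T_B = V + ((C−V)·d_B)·d_B = V + 5.2008·d_B = (-18.6154,13.2459)
sweep = 180° − θ = 93.9166°

center=(-23.4723,13.2565) T_A=(-23.7934,18.1028) T_B=(-18.6154,13.2459) sweep=93.9166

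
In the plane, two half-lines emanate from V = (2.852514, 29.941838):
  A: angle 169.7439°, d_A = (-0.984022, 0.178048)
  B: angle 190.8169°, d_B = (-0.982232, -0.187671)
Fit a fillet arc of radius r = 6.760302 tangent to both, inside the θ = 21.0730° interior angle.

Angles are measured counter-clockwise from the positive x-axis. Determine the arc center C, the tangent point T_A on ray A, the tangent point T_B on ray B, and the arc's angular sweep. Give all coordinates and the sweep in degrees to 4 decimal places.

bisector direction at 180.2804° = (-0.999988,-0.004894)
center distance |VC| = r/sin(θ/2) = 6.760302/sin(10.5365°) = 36.969447
C = V + |VC|·bis = (-34.1165,29.7609)
T_A = V + ((C−V)·d_A)·d_A = V + 36.3461·d_A = (-32.9128,36.4132)
T_B = V + ((C−V)·d_B)·d_B = V + 36.3461·d_B = (-32.8478,23.1207)
sweep = 180° − θ = 158.9270°

center=(-34.1165,29.7609) T_A=(-32.9128,36.4132) T_B=(-32.8478,23.1207) sweep=158.9270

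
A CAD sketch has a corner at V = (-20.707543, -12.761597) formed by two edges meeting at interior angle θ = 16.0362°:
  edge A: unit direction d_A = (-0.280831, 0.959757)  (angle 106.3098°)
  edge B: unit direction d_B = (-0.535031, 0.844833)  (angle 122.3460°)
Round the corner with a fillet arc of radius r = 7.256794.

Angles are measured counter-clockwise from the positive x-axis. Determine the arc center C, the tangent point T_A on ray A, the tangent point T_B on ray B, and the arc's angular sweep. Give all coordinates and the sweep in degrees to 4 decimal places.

center=(-42.1398,34.6440) T_A=(-35.1750,36.6819) T_B=(-48.2706,30.7614) sweep=163.9638

bisector direction at 114.3279° = (-0.411958,0.911203)
center distance |VC| = r/sin(θ/2) = 7.256794/sin(8.0181°) = 52.025278
C = V + |VC|·bis = (-42.1398,34.6440)
T_A = V + ((C−V)·d_A)·d_A = V + 51.5167·d_A = (-35.1750,36.6819)
T_B = V + ((C−V)·d_B)·d_B = V + 51.5167·d_B = (-48.2706,30.7614)
sweep = 180° − θ = 163.9638°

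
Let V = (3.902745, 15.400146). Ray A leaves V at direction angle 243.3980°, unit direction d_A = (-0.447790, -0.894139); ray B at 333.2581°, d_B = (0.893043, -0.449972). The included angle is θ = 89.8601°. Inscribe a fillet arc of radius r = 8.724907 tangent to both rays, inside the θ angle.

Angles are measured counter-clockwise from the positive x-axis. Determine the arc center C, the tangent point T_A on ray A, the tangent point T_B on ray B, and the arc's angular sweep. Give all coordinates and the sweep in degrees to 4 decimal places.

center=(7.7875,3.6729) T_A=(-0.0137,7.5798) T_B=(11.7135,11.4646) sweep=90.1399

bisector direction at 288.3281° = (0.314457,-0.949272)
center distance |VC| = r/sin(θ/2) = 8.724907/sin(44.9301°) = 12.353973
C = V + |VC|·bis = (7.7875,3.6729)
T_A = V + ((C−V)·d_A)·d_A = V + 8.7462·d_A = (-0.0137,7.5798)
T_B = V + ((C−V)·d_B)·d_B = V + 8.7462·d_B = (11.7135,11.4646)
sweep = 180° − θ = 90.1399°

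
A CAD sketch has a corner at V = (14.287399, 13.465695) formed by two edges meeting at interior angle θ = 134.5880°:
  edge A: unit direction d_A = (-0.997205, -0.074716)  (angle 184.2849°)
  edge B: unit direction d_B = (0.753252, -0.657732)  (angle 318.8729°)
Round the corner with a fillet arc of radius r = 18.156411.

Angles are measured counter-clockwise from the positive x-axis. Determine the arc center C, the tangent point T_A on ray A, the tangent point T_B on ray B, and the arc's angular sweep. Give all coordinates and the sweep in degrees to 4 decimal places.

bisector direction at 251.5789° = (-0.315998,-0.948760)
center distance |VC| = r/sin(θ/2) = 18.156411/sin(67.2940°) = 19.681796
C = V + |VC|·bis = (8.0680,-5.2076)
T_A = V + ((C−V)·d_A)·d_A = V + 7.5972·d_A = (6.7114,12.8981)
T_B = V + ((C−V)·d_B)·d_B = V + 7.5972·d_B = (20.0100,8.4688)
sweep = 180° − θ = 45.4120°

center=(8.0680,-5.2076) T_A=(6.7114,12.8981) T_B=(20.0100,8.4688) sweep=45.4120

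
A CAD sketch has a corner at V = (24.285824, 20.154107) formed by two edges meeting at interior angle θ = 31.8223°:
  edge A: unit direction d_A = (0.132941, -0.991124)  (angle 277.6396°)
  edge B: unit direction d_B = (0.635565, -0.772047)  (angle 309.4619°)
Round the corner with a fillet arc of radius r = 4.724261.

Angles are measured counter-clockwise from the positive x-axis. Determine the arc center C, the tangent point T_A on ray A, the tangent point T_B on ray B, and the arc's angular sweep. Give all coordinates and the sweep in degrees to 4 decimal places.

center=(31.1713,4.3568) T_A=(26.4890,3.7288) T_B=(34.8187,7.3594) sweep=148.1777

bisector direction at 293.5507° = (0.399561,-0.916707)
center distance |VC| = r/sin(θ/2) = 4.724261/sin(15.9111°) = 17.232623
C = V + |VC|·bis = (31.1713,4.3568)
T_A = V + ((C−V)·d_A)·d_A = V + 16.5724·d_A = (26.4890,3.7288)
T_B = V + ((C−V)·d_B)·d_B = V + 16.5724·d_B = (34.8187,7.3594)
sweep = 180° − θ = 148.1777°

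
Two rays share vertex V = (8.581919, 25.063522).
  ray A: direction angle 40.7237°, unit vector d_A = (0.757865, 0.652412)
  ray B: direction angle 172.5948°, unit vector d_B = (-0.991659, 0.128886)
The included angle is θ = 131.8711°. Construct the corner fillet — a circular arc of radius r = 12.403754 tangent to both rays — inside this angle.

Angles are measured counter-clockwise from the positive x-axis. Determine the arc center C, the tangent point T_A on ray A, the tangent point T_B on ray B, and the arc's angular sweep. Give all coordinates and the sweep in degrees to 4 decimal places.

bisector direction at 106.6593° = (-0.286679,0.958027)
center distance |VC| = r/sin(θ/2) = 12.403754/sin(65.9356°) = 13.584411
C = V + |VC|·bis = (4.6876,38.0777)
T_A = V + ((C−V)·d_A)·d_A = V + 5.5392·d_A = (12.7799,28.6774)
T_B = V + ((C−V)·d_B)·d_B = V + 5.5392·d_B = (3.0889,25.7774)
sweep = 180° − θ = 48.1289°

center=(4.6876,38.0777) T_A=(12.7799,28.6774) T_B=(3.0889,25.7774) sweep=48.1289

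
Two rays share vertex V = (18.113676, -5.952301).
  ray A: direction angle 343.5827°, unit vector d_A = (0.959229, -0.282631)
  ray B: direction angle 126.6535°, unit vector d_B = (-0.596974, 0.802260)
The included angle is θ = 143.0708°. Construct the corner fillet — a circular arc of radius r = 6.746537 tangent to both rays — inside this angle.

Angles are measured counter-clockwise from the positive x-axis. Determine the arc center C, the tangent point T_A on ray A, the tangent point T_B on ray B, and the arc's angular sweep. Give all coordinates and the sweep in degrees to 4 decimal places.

center=(22.1813,-0.1175) T_A=(20.2746,-6.5890) T_B=(16.7689,-4.1450) sweep=36.9292

bisector direction at 55.1181° = (0.571887,0.820333)
center distance |VC| = r/sin(θ/2) = 6.746537/sin(71.5354°) = 7.112702
C = V + |VC|·bis = (22.1813,-0.1175)
T_A = V + ((C−V)·d_A)·d_A = V + 2.2527·d_A = (20.2746,-6.5890)
T_B = V + ((C−V)·d_B)·d_B = V + 2.2527·d_B = (16.7689,-4.1450)
sweep = 180° − θ = 36.9292°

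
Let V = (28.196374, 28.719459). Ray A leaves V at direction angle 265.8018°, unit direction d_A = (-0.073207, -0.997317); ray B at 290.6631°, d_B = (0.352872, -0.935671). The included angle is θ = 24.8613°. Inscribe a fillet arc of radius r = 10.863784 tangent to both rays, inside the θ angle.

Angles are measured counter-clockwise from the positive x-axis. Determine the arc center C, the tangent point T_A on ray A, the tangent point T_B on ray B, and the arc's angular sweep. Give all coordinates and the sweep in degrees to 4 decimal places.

bisector direction at 278.2325° = (0.143189,-0.989695)
center distance |VC| = r/sin(θ/2) = 10.863784/sin(12.4306°) = 50.468722
C = V + |VC|·bis = (35.4230,-21.2292)
T_A = V + ((C−V)·d_A)·d_A = V + 49.2856·d_A = (24.5883,-20.4339)
T_B = V + ((C−V)·d_B)·d_B = V + 49.2856·d_B = (45.5879,-17.3957)
sweep = 180° − θ = 155.1387°

center=(35.4230,-21.2292) T_A=(24.5883,-20.4339) T_B=(45.5879,-17.3957) sweep=155.1387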